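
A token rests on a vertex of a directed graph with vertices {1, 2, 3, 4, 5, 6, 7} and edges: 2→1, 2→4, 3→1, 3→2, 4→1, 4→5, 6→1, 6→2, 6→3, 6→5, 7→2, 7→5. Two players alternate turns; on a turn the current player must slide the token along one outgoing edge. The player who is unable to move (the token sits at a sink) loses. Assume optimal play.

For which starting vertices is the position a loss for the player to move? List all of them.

1, 5

Work bottom-up. With no move the player to move loses. Otherwise the position is W if at least one move leads to an L position for the opponent, and L if every move leads to a W.
Every edge goes from a vertex to one that appears earlier in the order 1, 5, 4, 2, 7, 3, 6, so processing vertices in that order labels each vertex after all of its successors.
1: no outgoing edge → L
5: no outgoing edge → L
4: →5(L), so W
2: →1(L), so W
7: →5(L), so W
3: →1(L), so W
6: →5(L), so W
Reading off the rows marked L gives the requested list; there are 2 such vertices.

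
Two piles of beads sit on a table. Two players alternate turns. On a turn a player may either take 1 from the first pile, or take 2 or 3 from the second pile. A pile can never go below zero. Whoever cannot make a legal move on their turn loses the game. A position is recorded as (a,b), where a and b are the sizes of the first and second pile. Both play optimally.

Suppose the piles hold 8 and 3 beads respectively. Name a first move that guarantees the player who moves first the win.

Classify positions by backward induction: terminal positions (no move available) are L. From any other position, the mover wins iff some move reaches an L.
No move ever increases a pile, so every position that can arise here has a ≤ 8 and b ≤ 3; it is enough to label the cells with 0 ≤ a ≤ 8 and 0 ≤ b ≤ 3.
Every move lowers a or b (never raises either), so fill the grid row by row in increasing a, and left to right within a row: each cell's successors are then already labelled.
      b=0  b=1  b=2  b=3
a=0:    L    L    W    W
a=1:    W    W    L    L
a=2:    L    L    W    W
a=3:    W    W    L    L
a=4:    L    L    W    W
a=5:    W    W    L    L
a=6:    L    L    W    W
a=7:    W    W    L    L
a=8:    L    L    W    W
Cells with no legal move (terminal, hence L): (0,0), (0,1).
The remaining L cells, each justified by listing all of its moves:
(1,2): moves to (0,2)(W), (1,0)(W); every one is W ⇒ L
(1,3): moves to (0,3)(W), (1,1)(W), (1,0)(W); every one is W ⇒ L
(2,0): the only move is to (1,0)(W), a W ⇒ L
(2,1): the only move is to (1,1)(W), a W ⇒ L
(3,2): moves to (2,2)(W), (3,0)(W); every one is W ⇒ L
(3,3): moves to (2,3)(W), (3,1)(W), (3,0)(W); every one is W ⇒ L
(4,0): the only move is to (3,0)(W), a W ⇒ L
(4,1): the only move is to (3,1)(W), a W ⇒ L
(5,2): moves to (4,2)(W), (5,0)(W); every one is W ⇒ L
(5,3): moves to (4,3)(W), (5,1)(W), (5,0)(W); every one is W ⇒ L
(6,0): the only move is to (5,0)(W), a W ⇒ L
(6,1): the only move is to (5,1)(W), a W ⇒ L
(7,2): moves to (6,2)(W), (7,0)(W); every one is W ⇒ L
(7,3): moves to (6,3)(W), (7,1)(W), (7,0)(W); every one is W ⇒ L
(8,0): the only move is to (7,0)(W), a W ⇒ L
(8,1): the only move is to (7,1)(W), a W ⇒ L
Every other cell has at least one move into one of the L cells above, so it is W.
From (8,3), the L positions reachable in one move are: (7,3), (8,1), (8,0). Any move reaching one of these is winning.

Move to (7,3).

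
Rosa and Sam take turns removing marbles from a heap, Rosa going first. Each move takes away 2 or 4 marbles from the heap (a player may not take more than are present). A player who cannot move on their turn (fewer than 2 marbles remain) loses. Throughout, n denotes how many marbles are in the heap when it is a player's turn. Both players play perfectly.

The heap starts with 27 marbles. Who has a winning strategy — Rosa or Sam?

Rosa wins.

Compute win/loss labels from the base case upward. A position with no move is L. Any other position is W if it can reach an L in one move, else L.
n=0: no move → L
n=1: no move → L
n=2: can move to 0, which is L ⇒ W
n=3: can move to 1, which is L ⇒ W
n=4: can move to 0, which is L ⇒ W
n=5: can move to 1, which is L ⇒ W
n=6: moves to 4(W), 2(W); every one is W ⇒ L
n=7: moves to 5(W), 3(W); every one is W ⇒ L
n=8: can move to 6, which is L ⇒ W
n=9: can move to 7, which is L ⇒ W
n=10: can move to 6, which is L ⇒ W
n=11: can move to 7, which is L ⇒ W
n=12: moves to 10(W), 8(W); every one is W ⇒ L
n=13: moves to 11(W), 9(W); every one is W ⇒ L
n=14: can move to 12, which is L ⇒ W
n=15: can move to 13, which is L ⇒ W
n=16: can move to 12, which is L ⇒ W
n=17: can move to 13, which is L ⇒ W
n=18: moves to 16(W), 14(W); every one is W ⇒ L
n=19: moves to 17(W), 15(W); every one is W ⇒ L
n=20: can move to 18, which is L ⇒ W
n=21: can move to 19, which is L ⇒ W
n=22: can move to 18, which is L ⇒ W
n=23: can move to 19, which is L ⇒ W
n=24: moves to 22(W), 20(W); every one is W ⇒ L
n=25: moves to 23(W), 21(W); every one is W ⇒ L
n=26: can move to 24, which is L ⇒ W
n=27: can move to 25, which is L ⇒ W
The starting position 27 is W: Rosa should remove 2, leaving 25, handing over an L position.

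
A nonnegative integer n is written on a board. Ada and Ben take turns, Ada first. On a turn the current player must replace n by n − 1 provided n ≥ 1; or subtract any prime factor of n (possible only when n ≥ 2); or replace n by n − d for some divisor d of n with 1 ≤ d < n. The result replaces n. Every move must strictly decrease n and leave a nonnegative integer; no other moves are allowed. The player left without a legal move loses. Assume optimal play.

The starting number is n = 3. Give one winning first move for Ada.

Positions with no move are L. A position that does have a move is losing for the player to move precisely when every available move leads to a winning position for the opponent. Fill in the labels:
n=0: no move → L
n=1: can move to 0, which is L ⇒ W
n=2: can move to 0, which is L ⇒ W
n=3: can move to 0, which is L ⇒ W
From 3, the L positions reachable in one move are: 0.

Move to 0.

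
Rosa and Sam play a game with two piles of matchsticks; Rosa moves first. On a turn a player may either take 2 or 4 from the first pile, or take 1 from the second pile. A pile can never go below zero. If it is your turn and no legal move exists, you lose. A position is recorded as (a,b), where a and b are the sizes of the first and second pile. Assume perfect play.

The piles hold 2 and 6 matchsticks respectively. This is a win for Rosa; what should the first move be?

Move to (0,6).

Build the W/L table. Terminal = L. A non-terminal position is W if it has a move to some L; otherwise it is L.
No move ever increases a pile, so every position that can arise here has a ≤ 2 and b ≤ 6; it is enough to label the cells with 0 ≤ a ≤ 2 and 0 ≤ b ≤ 6.
Every move lowers a or b (never raises either), so fill the grid row by row in increasing a, and left to right within a row: each cell's successors are then already labelled.
      b=0  b=1  b=2  b=3  b=4  b=5  b=6
a=0:    L    W    L    W    L    W    L
a=1:    L    W    L    W    L    W    L
a=2:    W    L    W    L    W    L    W
Cells with no legal move (terminal, hence L): (0,0), (1,0).
The remaining L cells, each justified by listing all of its moves:
(0,2): L (sole option (0,1)(W) is W)
(0,4): L (sole option (0,3)(W) is W)
(0,6): L (sole option (0,5)(W) is W)
(1,2): L (sole option (1,1)(W) is W)
(1,4): L (sole option (1,3)(W) is W)
(1,6): L (sole option (1,5)(W) is W)
(2,1): L (options (0,1)(W), (2,0)(W) are all W)
(2,3): L (options (0,3)(W), (2,2)(W) are all W)
(2,5): L (options (0,5)(W), (2,4)(W) are all W)
Every other cell has at least one move into one of the L cells above, so it is W.
From (2,6), the L positions reachable in one move are: (0,6), (2,5). Any move reaching one of these is winning.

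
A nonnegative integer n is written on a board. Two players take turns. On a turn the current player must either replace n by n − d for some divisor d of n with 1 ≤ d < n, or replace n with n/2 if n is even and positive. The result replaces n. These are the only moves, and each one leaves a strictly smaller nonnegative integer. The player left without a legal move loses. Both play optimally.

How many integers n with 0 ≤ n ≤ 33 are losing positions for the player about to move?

Classify positions by backward induction: terminal positions (no move available) are L. From any other position, the mover wins iff some move reaches an L.
n=0: no move → L
n=1: no move → L
n=2: can move to 1, which is L ⇒ W
n=3: the only move is to 2(W), a W ⇒ L
n=4: can move to 3, which is L ⇒ W
n=5: the only move is to 4(W), a W ⇒ L
n=6: can move to 3, which is L ⇒ W
n=7: the only move is to 6(W), a W ⇒ L
n=8: can move to 7, which is L ⇒ W
n=9: moves to 6(W), 8(W); every one is W ⇒ L
n=10: can move to 5, which is L ⇒ W
n=11: the only move is to 10(W), a W ⇒ L
n=12: can move to 9, which is L ⇒ W
n=13: the only move is to 12(W), a W ⇒ L
n=14: can move to 7, which is L ⇒ W
n=15: moves to 10(W), 12(W), 14(W); every one is W ⇒ L
n=16: can move to 15, which is L ⇒ W
n=17: the only move is to 16(W), a W ⇒ L
n=18: can move to 9, which is L ⇒ W
n=19: the only move is to 18(W), a W ⇒ L
n=20: can move to 15, which is L ⇒ W
n=21: moves to 14(W), 18(W), 20(W); every one is W ⇒ L
n=22: can move to 11, which is L ⇒ W
n=23: the only move is to 22(W), a W ⇒ L
n=24: can move to 21, which is L ⇒ W
n=25: moves to 20(W), 24(W); every one is W ⇒ L
n=26: can move to 13, which is L ⇒ W
n=27: moves to 18(W), 24(W), 26(W); every one is W ⇒ L
n=28: can move to 21, which is L ⇒ W
n=29: the only move is to 28(W), a W ⇒ L
n=30: can move to 15, which is L ⇒ W
n=31: the only move is to 30(W), a W ⇒ L
n=32: can move to 31, which is L ⇒ W
n=33: moves to 22(W), 30(W), 32(W); every one is W ⇒ L
L entries with 0 ≤ n ≤ 33: n = 0, 1, 3, 5, 7, 9, 11, 13, 15, 17, 19, 21, 23, 25, 27, 29, 31, 33; that makes 18.

18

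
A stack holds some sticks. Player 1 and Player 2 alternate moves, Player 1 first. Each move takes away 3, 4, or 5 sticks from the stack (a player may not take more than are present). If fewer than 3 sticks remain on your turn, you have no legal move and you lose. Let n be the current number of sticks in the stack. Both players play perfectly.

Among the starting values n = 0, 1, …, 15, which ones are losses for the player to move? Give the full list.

0, 1, 2, 8, 9, 10

Label each position W (a win for the player to move) or L (a loss). A position with no legal move is L; any other position is W exactly when some move reaches an L, and L when every move reaches a W.
n=0: no move → L
n=1: no move → L
n=2: no move → L
n=3: W (go to 0, an L position)
n=4: W (go to 1, an L position)
n=5: W (go to 2, an L position)
n=6: W (go to 2, an L position)
n=7: W (go to 2, an L position)
n=8: L (options 5(W), 4(W), 3(W) are all W)
n=9: L (options 6(W), 5(W), 4(W) are all W)
n=10: L (options 7(W), 6(W), 5(W) are all W)
n=11: W (go to 8, an L position)
n=12: W (go to 9, an L position)
n=13: W (go to 10, an L position)
n=14: W (go to 10, an L position)
n=15: W (go to 10, an L position)
The losing starting values of n are exactly the entries labelled L in this table (6 of them).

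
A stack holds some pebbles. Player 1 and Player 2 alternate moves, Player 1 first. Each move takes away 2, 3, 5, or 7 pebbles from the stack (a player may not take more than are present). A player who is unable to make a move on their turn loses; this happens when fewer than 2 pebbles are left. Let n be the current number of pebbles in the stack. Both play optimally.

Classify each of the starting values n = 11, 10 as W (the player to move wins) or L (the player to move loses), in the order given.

Label each position W (a win for the player to move) or L (a loss). A position with no legal move is L; any other position is W exactly when some move reaches an L, and L when every move reaches a W.
n=0: no move → L
n=1: no move → L
n=2: →0(L), so W
n=3: →1(L), so W
n=4: →1(L), so W
n=5: →0(L), so W
n=6: →1(L), so W
n=7: →0(L), so W
n=8: →1(L), so W
n=9: →7(W), 6(W), 4(W), 2(W) — all W, so L
n=10: →8(W), 7(W), 5(W), 3(W) — all W, so L
n=11: →9(L), so W

11: W, 10: L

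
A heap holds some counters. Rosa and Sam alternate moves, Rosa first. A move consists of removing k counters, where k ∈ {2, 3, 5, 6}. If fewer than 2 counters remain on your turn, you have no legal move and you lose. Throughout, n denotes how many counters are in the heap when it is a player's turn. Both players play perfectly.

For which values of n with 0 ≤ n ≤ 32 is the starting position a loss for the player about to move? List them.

0, 1, 8, 9, 16, 17, 24, 25, 32

Build the W/L table. Terminal = L. A non-terminal position is W if it has a move to some L; otherwise it is L.
n=0: no move → L
n=1: no move → L
n=2: →0(L), so W
n=3: →1(L), so W
n=4: →1(L), so W
n=5: →0(L), so W
n=6: →1(L), so W
n=7: →1(L), so W
n=8: →6(W), 5(W), 3(W), 2(W) — all W, so L
n=9: →7(W), 6(W), 4(W), 3(W) — all W, so L
n=10: →8(L), so W
n=11: →9(L), so W
n=12: →9(L), so W
n=13: →8(L), so W
n=14: →9(L), so W
n=15: →9(L), so W
n=16: →14(W), 13(W), 11(W), 10(W) — all W, so L
n=17: →15(W), 14(W), 12(W), 11(W) — all W, so L
n=18: →16(L), so W
n=19: →17(L), so W
n=20: →17(L), so W
n=21: →16(L), so W
n=22: →17(L), so W
n=23: →17(L), so W
n=24: →22(W), 21(W), 19(W), 18(W) — all W, so L
n=25: →23(W), 22(W), 20(W), 19(W) — all W, so L
n=26: →24(L), so W
n=27: →25(L), so W
n=28: →25(L), so W
n=29: →24(L), so W
n=30: →25(L), so W
n=31: →25(L), so W
n=32: →30(W), 29(W), 27(W), 26(W) — all W, so L
Reading off the rows marked L gives the requested list; there are 9 such values of n.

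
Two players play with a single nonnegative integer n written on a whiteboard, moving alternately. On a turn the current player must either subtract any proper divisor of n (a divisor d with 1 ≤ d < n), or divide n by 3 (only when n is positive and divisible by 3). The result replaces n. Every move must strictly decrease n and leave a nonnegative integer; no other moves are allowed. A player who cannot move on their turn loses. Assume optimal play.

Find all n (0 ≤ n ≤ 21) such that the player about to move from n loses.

Label each position W (a win for the player to move) or L (a loss). A position with no legal move is L; any other position is W exactly when some move reaches an L, and L when every move reaches a W.
n=0: no move → L
n=1: no move → L
n=2: W (go to 1, an L position)
n=3: W (go to 1, an L position)
n=4: L (options 2(W), 3(W) are all W)
n=5: W (go to 4, an L position)
n=6: W (go to 4, an L position)
n=7: L (sole option 6(W) is W)
n=8: W (go to 4, an L position)
n=9: L (options 3(W), 6(W), 8(W) are all W)
n=10: W (go to 9, an L position)
n=11: L (sole option 10(W) is W)
n=12: W (go to 4, an L position)
n=13: L (sole option 12(W) is W)
n=14: W (go to 7, an L position)
n=15: L (options 5(W), 10(W), 12(W), 14(W) are all W)
n=16: W (go to 15, an L position)
n=17: L (sole option 16(W) is W)
n=18: W (go to 9, an L position)
n=19: L (sole option 18(W) is W)
n=20: W (go to 15, an L position)
n=21: W (go to 7, an L position)
The losing starting values of n are exactly the entries labelled L in this table (10 of them).

0, 1, 4, 7, 9, 11, 13, 15, 17, 19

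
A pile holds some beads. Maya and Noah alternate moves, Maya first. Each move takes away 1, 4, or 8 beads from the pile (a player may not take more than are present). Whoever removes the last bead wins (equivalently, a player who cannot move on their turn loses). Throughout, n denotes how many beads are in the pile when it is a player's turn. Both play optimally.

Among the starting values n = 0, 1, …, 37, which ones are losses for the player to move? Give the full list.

0, 2, 5, 7, 12, 14, 17, 19, 24, 26, 29, 31, 36

Build the W/L table. Terminal = L. A non-terminal position is W if it has a move to some L; otherwise it is L.
n=0: no move → L
n=1: reaches L-position 0 → W
n=2: only reaches 1(W), which is W → L
n=3: reaches L-position 2 → W
n=4: reaches L-position 0 → W
n=5: only reaches 4(W), 1(W), all W → L
n=6: reaches L-position 5 → W
n=7: only reaches 6(W), 3(W), all W → L
n=8: reaches L-position 7 → W
n=9: reaches L-position 5 → W
n=10: reaches L-position 2 → W
n=11: reaches L-position 7 → W
n=12: only reaches 11(W), 8(W), 4(W), all W → L
n=13: reaches L-position 12 → W
n=14: only reaches 13(W), 10(W), 6(W), all W → L
n=15: reaches L-position 14 → W
n=16: reaches L-position 12 → W
n=17: only reaches 16(W), 13(W), 9(W), all W → L
n=18: reaches L-position 17 → W
n=19: only reaches 18(W), 15(W), 11(W), all W → L
n=20: reaches L-position 19 → W
n=21: reaches L-position 17 → W
n=22: reaches L-position 14 → W
n=23: reaches L-position 19 → W
n=24: only reaches 23(W), 20(W), 16(W), all W → L
n=25: reaches L-position 24 → W
n=26: only reaches 25(W), 22(W), 18(W), all W → L
n=27: reaches L-position 26 → W
n=28: reaches L-position 24 → W
n=29: only reaches 28(W), 25(W), 21(W), all W → L
n=30: reaches L-position 29 → W
n=31: only reaches 30(W), 27(W), 23(W), all W → L
n=32: reaches L-position 31 → W
n=33: reaches L-position 29 → W
n=34: reaches L-position 26 → W
n=35: reaches L-position 31 → W
n=36: only reaches 35(W), 32(W), 28(W), all W → L
n=37: reaches L-position 36 → W
The losing starting values of n are exactly the entries labelled L in this table (13 of them).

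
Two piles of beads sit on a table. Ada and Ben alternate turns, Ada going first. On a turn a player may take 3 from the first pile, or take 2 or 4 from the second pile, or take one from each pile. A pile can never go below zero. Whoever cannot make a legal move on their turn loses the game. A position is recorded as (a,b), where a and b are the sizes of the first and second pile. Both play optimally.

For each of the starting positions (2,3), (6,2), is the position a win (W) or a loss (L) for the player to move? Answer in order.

Classify positions by backward induction: terminal positions (no move available) are L. From any other position, the mover wins iff some move reaches an L.
No move ever increases a pile, so every position that can arise here has a ≤ 6 and b ≤ 3; it is enough to label the cells with 0 ≤ a ≤ 6 and 0 ≤ b ≤ 3.
Every move lowers a or b (never raises either), so fill the grid row by row in increasing a, and left to right within a row: each cell's successors are then already labelled.
      b=0  b=1  b=2  b=3
a=0:    L    L    W    W
a=1:    L    W    W    L
a=2:    L    W    W    L
a=3:    W    W    L    L
a=4:    W    L    L    W
a=5:    W    L    W    W
a=6:    L    L    W    W
Cells with no legal move (terminal, hence L): (0,0), (0,1), (1,0), (2,0).
The remaining L cells, each justified by listing all of its moves:
(1,3): only reaches (1,1)(W), (0,2)(W), all W → L
(2,3): only reaches (2,1)(W), (1,2)(W), all W → L
(3,2): only reaches (0,2)(W), (3,0)(W), (2,1)(W), all W → L
(3,3): only reaches (0,3)(W), (3,1)(W), (2,2)(W), all W → L
(4,1): only reaches (1,1)(W), (3,0)(W), all W → L
(4,2): only reaches (1,2)(W), (4,0)(W), (3,1)(W), all W → L
(5,1): only reaches (2,1)(W), (4,0)(W), all W → L
(6,0): only reaches (3,0)(W), which is W → L
(6,1): only reaches (3,1)(W), (5,0)(W), all W → L
Every other cell has at least one move into one of the L cells above, so it is W.
(2,3): one of the L cells justified above, so L
(6,2): the move to (3,2) reaches an L cell, so W

(2,3): L, (6,2): W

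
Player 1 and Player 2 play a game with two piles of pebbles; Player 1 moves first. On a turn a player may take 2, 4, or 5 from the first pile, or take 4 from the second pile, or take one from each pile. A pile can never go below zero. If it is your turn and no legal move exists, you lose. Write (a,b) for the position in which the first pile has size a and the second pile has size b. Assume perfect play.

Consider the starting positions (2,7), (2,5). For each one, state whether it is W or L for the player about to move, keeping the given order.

(2,7): W, (2,5): L

Compute win/loss labels from the base case upward. A position with no move is L. Any other position is W if it can reach an L in one move, else L.
No move ever increases a pile, so every position that can arise here has a ≤ 2 and b ≤ 7; it is enough to label the cells with 0 ≤ a ≤ 2 and 0 ≤ b ≤ 7.
Every move lowers a or b (never raises either), so fill the grid row by row in increasing a, and left to right within a row: each cell's successors are then already labelled.
      b=0  b=1  b=2  b=3  b=4  b=5  b=6  b=7
a=0:    L    L    L    L    W    W    W    W
a=1:    L    W    W    W    W    L    L    L
a=2:    W    W    W    W    L    L    W    W
Cells with no legal move (terminal, hence L): (0,0), (0,1), (0,2), (0,3), (1,0).
The remaining L cells, each justified by listing all of its moves:
(1,5): only reaches (1,1)(W), (0,4)(W), all W → L
(1,6): only reaches (1,2)(W), (0,5)(W), all W → L
(1,7): only reaches (1,3)(W), (0,6)(W), all W → L
(2,4): only reaches (0,4)(W), (2,0)(W), (1,3)(W), all W → L
(2,5): only reaches (0,5)(W), (2,1)(W), (1,4)(W), all W → L
Every other cell has at least one move into one of the L cells above, so it is W.
(2,7): the move to (1,6) reaches an L cell, so W
(2,5): one of the L cells justified above, so L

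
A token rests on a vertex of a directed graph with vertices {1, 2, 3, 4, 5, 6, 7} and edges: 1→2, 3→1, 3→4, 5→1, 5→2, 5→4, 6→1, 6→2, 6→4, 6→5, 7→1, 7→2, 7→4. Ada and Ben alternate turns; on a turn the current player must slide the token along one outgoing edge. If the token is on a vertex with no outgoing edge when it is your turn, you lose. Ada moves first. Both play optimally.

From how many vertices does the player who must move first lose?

Label each position W (a win for the player to move) or L (a loss). A position with no legal move is L; any other position is W exactly when some move reaches an L, and L when every move reaches a W.
Every edge goes from a vertex to one that appears earlier in the order 4, 2, 1, 5, 7, 3, 6, so processing vertices in that order labels each vertex after all of its successors.
4: no outgoing edge → L
2: no outgoing edge → L
1: can move to 2, which is L ⇒ W
5: can move to 2, which is L ⇒ W
7: can move to 2, which is L ⇒ W
3: can move to 4, which is L ⇒ W
6: can move to 2, which is L ⇒ W
The L vertices are 2, 4; that is 2 in all.

2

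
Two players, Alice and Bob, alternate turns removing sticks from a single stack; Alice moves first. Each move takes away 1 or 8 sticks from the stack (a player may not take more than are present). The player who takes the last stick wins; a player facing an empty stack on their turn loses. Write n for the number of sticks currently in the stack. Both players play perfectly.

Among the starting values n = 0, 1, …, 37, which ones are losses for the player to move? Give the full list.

Use the standard recursion: the mover loses at a terminal position; elsewhere, the mover wins exactly when some move hands the opponent an L position.
n=0: no move → L
n=1: can move to 0, which is L ⇒ W
n=2: the only move is to 1(W), a W ⇒ L
n=3: can move to 2, which is L ⇒ W
n=4: the only move is to 3(W), a W ⇒ L
n=5: can move to 4, which is L ⇒ W
n=6: the only move is to 5(W), a W ⇒ L
n=7: can move to 6, which is L ⇒ W
n=8: can move to 0, which is L ⇒ W
n=9: moves to 8(W), 1(W); every one is W ⇒ L
n=10: can move to 9, which is L ⇒ W
n=11: moves to 10(W), 3(W); every one is W ⇒ L
n=12: can move to 11, which is L ⇒ W
n=13: moves to 12(W), 5(W); every one is W ⇒ L
n=14: can move to 13, which is L ⇒ W
n=15: moves to 14(W), 7(W); every one is W ⇒ L
n=16: can move to 15, which is L ⇒ W
n=17: can move to 9, which is L ⇒ W
n=18: moves to 17(W), 10(W); every one is W ⇒ L
n=19: can move to 18, which is L ⇒ W
n=20: moves to 19(W), 12(W); every one is W ⇒ L
n=21: can move to 20, which is L ⇒ W
n=22: moves to 21(W), 14(W); every one is W ⇒ L
n=23: can move to 22, which is L ⇒ W
n=24: moves to 23(W), 16(W); every one is W ⇒ L
n=25: can move to 24, which is L ⇒ W
n=26: can move to 18, which is L ⇒ W
n=27: moves to 26(W), 19(W); every one is W ⇒ L
n=28: can move to 27, which is L ⇒ W
n=29: moves to 28(W), 21(W); every one is W ⇒ L
n=30: can move to 29, which is L ⇒ W
n=31: moves to 30(W), 23(W); every one is W ⇒ L
n=32: can move to 31, which is L ⇒ W
n=33: moves to 32(W), 25(W); every one is W ⇒ L
n=34: can move to 33, which is L ⇒ W
n=35: can move to 27, which is L ⇒ W
n=36: moves to 35(W), 28(W); every one is W ⇒ L
n=37: can move to 36, which is L ⇒ W
Reading off the rows marked L gives the requested list; there are 17 such values of n.

0, 2, 4, 6, 9, 11, 13, 15, 18, 20, 22, 24, 27, 29, 31, 33, 36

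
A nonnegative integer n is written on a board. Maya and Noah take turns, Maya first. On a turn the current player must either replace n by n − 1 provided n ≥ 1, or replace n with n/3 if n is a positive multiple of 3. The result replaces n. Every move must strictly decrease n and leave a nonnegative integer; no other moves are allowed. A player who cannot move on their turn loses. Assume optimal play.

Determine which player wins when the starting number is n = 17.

Noah wins.

Positions with no move are L. A position that does have a move is losing for the player to move precisely when every available move leads to a winning position for the opponent. Fill in the labels:
n=0: no move → L
n=1: W (go to 0, an L position)
n=2: L (sole option 1(W) is W)
n=3: W (go to 2, an L position)
n=4: L (sole option 3(W) is W)
n=5: W (go to 4, an L position)
n=6: W (go to 2, an L position)
n=7: L (sole option 6(W) is W)
n=8: W (go to 7, an L position)
n=9: L (options 3(W), 8(W) are all W)
n=10: W (go to 9, an L position)
n=11: L (sole option 10(W) is W)
n=12: W (go to 4, an L position)
n=13: L (sole option 12(W) is W)
n=14: W (go to 13, an L position)
n=15: L (options 5(W), 14(W) are all W)
n=16: W (go to 15, an L position)
n=17: L (sole option 16(W) is W)
Every move from 17 reaches a W position, so the mover loses.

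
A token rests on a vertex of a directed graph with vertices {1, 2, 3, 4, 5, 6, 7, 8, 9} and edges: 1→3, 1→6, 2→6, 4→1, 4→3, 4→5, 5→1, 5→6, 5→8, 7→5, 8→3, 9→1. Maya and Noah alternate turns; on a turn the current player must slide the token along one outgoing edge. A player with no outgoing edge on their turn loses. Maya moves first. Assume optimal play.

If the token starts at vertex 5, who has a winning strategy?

Maya wins.

Use the standard recursion: the mover loses at a terminal position; elsewhere, the mover wins exactly when some move hands the opponent an L position.
Every edge goes from a vertex to one that appears earlier in the order 3, 6, 1, 8, 5, 4, 9, 7, 2, so processing vertices in that order labels each vertex after all of its successors.
3: no outgoing edge → L
6: no outgoing edge → L
1: can move to 6, which is L ⇒ W
8: can move to 3, which is L ⇒ W
5: can move to 6, which is L ⇒ W
4: can move to 3, which is L ⇒ W
9: the only move is to 1(W), a W ⇒ L
7: the only move is to 5(W), a W ⇒ L
2: can move to 6, which is L ⇒ W
The starting position 5 is W: Maya should move to 6, handing over an L position.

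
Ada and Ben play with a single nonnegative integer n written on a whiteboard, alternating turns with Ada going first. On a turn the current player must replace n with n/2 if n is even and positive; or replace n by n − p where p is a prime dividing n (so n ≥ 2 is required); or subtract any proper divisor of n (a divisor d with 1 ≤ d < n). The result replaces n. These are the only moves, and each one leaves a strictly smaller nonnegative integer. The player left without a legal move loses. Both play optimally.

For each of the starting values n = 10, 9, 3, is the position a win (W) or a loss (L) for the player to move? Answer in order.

10: W, 9: L, 3: W

Classify positions by backward induction: terminal positions (no move available) are L. From any other position, the mover wins iff some move reaches an L.
n=0: no move → L
n=1: no move → L
n=2: can move to 0, which is L ⇒ W
n=3: can move to 0, which is L ⇒ W
n=4: moves to 2(W), 3(W); every one is W ⇒ L
n=5: can move to 0, which is L ⇒ W
n=6: can move to 4, which is L ⇒ W
n=7: can move to 0, which is L ⇒ W
n=8: can move to 4, which is L ⇒ W
n=9: moves to 6(W), 8(W); every one is W ⇒ L
n=10: can move to 9, which is L ⇒ W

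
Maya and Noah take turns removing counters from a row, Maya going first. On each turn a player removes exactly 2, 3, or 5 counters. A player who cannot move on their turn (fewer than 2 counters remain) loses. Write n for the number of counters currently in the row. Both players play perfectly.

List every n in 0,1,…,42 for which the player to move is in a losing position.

0, 1, 7, 8, 14, 15, 21, 22, 28, 29, 35, 36, 42

Compute win/loss labels from the base case upward. A position with no move is L. Any other position is W if it can reach an L in one move, else L.
n=0: no move → L
n=1: no move → L
n=2: reaches L-position 0 → W
n=3: reaches L-position 1 → W
n=4: reaches L-position 1 → W
n=5: reaches L-position 0 → W
n=6: reaches L-position 1 → W
n=7: only reaches 5(W), 4(W), 2(W), all W → L
n=8: only reaches 6(W), 5(W), 3(W), all W → L
n=9: reaches L-position 7 → W
n=10: reaches L-position 8 → W
n=11: reaches L-position 8 → W
n=12: reaches L-position 7 → W
n=13: reaches L-position 8 → W
n=14: only reaches 12(W), 11(W), 9(W), all W → L
n=15: only reaches 13(W), 12(W), 10(W), all W → L
n=16: reaches L-position 14 → W
n=17: reaches L-position 15 → W
n=18: reaches L-position 15 → W
n=19: reaches L-position 14 → W
n=20: reaches L-position 15 → W
n=21: only reaches 19(W), 18(W), 16(W), all W → L
n=22: only reaches 20(W), 19(W), 17(W), all W → L
n=23: reaches L-position 21 → W
n=24: reaches L-position 22 → W
n=25: reaches L-position 22 → W
n=26: reaches L-position 21 → W
n=27: reaches L-position 22 → W
n=28: only reaches 26(W), 25(W), 23(W), all W → L
n=29: only reaches 27(W), 26(W), 24(W), all W → L
n=30: reaches L-position 28 → W
n=31: reaches L-position 29 → W
n=32: reaches L-position 29 → W
n=33: reaches L-position 28 → W
n=34: reaches L-position 29 → W
n=35: only reaches 33(W), 32(W), 30(W), all W → L
n=36: only reaches 34(W), 33(W), 31(W), all W → L
n=37: reaches L-position 35 → W
n=38: reaches L-position 36 → W
n=39: reaches L-position 36 → W
n=40: reaches L-position 35 → W
n=41: reaches L-position 36 → W
n=42: only reaches 40(W), 39(W), 37(W), all W → L
Reading off the rows marked L gives the requested list; there are 13 such values of n.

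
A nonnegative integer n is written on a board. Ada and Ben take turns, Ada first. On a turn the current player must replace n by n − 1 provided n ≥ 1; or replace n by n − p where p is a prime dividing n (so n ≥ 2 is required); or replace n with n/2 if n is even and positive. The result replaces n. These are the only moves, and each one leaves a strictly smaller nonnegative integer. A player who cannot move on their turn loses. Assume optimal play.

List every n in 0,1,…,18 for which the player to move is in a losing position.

Build the W/L table. Terminal = L. A non-terminal position is W if it has a move to some L; otherwise it is L.
n=0: no move → L
n=1: W (go to 0, an L position)
n=2: W (go to 0, an L position)
n=3: W (go to 0, an L position)
n=4: L (options 2(W), 3(W) are all W)
n=5: W (go to 0, an L position)
n=6: W (go to 4, an L position)
n=7: W (go to 0, an L position)
n=8: W (go to 4, an L position)
n=9: L (options 6(W), 8(W) are all W)
n=10: W (go to 9, an L position)
n=11: W (go to 0, an L position)
n=12: W (go to 9, an L position)
n=13: W (go to 0, an L position)
n=14: L (options 7(W), 12(W), 13(W) are all W)
n=15: W (go to 14, an L position)
n=16: W (go to 14, an L position)
n=17: W (go to 0, an L position)
n=18: W (go to 9, an L position)
Reading off the rows marked L gives the requested list; there are 4 such values of n.

0, 4, 9, 14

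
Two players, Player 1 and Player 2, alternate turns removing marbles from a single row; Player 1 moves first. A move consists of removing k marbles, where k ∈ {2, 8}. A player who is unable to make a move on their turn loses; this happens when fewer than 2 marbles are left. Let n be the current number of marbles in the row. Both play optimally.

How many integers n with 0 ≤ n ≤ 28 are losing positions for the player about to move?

Work bottom-up. With no move the player to move loses. Otherwise the position is W if at least one move leads to an L position for the opponent, and L if every move leads to a W.
n=0: no move → L
n=1: no move → L
n=2: reaches L-position 0 → W
n=3: reaches L-position 1 → W
n=4: only reaches 2(W), which is W → L
n=5: only reaches 3(W), which is W → L
n=6: reaches L-position 4 → W
n=7: reaches L-position 5 → W
n=8: reaches L-position 0 → W
n=9: reaches L-position 1 → W
n=10: only reaches 8(W), 2(W), all W → L
n=11: only reaches 9(W), 3(W), all W → L
n=12: reaches L-position 10 → W
n=13: reaches L-position 11 → W
n=14: only reaches 12(W), 6(W), all W → L
n=15: only reaches 13(W), 7(W), all W → L
n=16: reaches L-position 14 → W
n=17: reaches L-position 15 → W
n=18: reaches L-position 10 → W
n=19: reaches L-position 11 → W
n=20: only reaches 18(W), 12(W), all W → L
n=21: only reaches 19(W), 13(W), all W → L
n=22: reaches L-position 20 → W
n=23: reaches L-position 21 → W
n=24: only reaches 22(W), 16(W), all W → L
n=25: only reaches 23(W), 17(W), all W → L
n=26: reaches L-position 24 → W
n=27: reaches L-position 25 → W
n=28: reaches L-position 20 → W
L entries with 0 ≤ n ≤ 28: n = 0, 1, 4, 5, 10, 11, 14, 15, 20, 21, 24, 25; that makes 12.

12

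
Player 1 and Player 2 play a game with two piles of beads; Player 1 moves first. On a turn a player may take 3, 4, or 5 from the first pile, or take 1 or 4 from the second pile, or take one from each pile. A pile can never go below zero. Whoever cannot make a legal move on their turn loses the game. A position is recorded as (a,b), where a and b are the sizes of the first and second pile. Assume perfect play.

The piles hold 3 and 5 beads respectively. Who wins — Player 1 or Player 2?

Player 1 wins.

Build the W/L table. Terminal = L. A non-terminal position is W if it has a move to some L; otherwise it is L.
No move ever increases a pile, so every position that can arise here has a ≤ 3 and b ≤ 5; it is enough to label the cells with 0 ≤ a ≤ 3 and 0 ≤ b ≤ 5.
Every move lowers a or b (never raises either), so fill the grid row by row in increasing a, and left to right within a row: each cell's successors are then already labelled.
      b=0  b=1  b=2  b=3  b=4  b=5
a=0:    L    W    L    W    W    L
a=1:    L    W    L    W    W    L
a=2:    L    W    L    W    W    L
a=3:    W    W    W    W    L    W
Cells with no legal move (terminal, hence L): (0,0), (1,0), (2,0).
The remaining L cells, each justified by listing all of its moves:
(0,2): the only move is to (0,1)(W), a W ⇒ L
(0,5): moves to (0,4)(W), (0,1)(W); every one is W ⇒ L
(1,2): moves to (1,1)(W), (0,1)(W); every one is W ⇒ L
(1,5): moves to (1,4)(W), (1,1)(W), (0,4)(W); every one is W ⇒ L
(2,2): moves to (2,1)(W), (1,1)(W); every one is W ⇒ L
(2,5): moves to (2,4)(W), (2,1)(W), (1,4)(W); every one is W ⇒ L
(3,4): moves to (0,4)(W), (3,3)(W), (3,0)(W), (2,3)(W); every one is W ⇒ L
Every other cell has at least one move into one of the L cells above, so it is W.
From (3,5) Player 1 can move to (0,5), reaching an L position.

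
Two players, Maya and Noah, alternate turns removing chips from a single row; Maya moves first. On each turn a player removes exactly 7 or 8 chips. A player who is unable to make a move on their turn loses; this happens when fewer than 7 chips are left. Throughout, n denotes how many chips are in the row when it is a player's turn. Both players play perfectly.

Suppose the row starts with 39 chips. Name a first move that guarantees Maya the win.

Compute win/loss labels from the base case upward. A position with no move is L. Any other position is W if it can reach an L in one move, else L.
n=0: no move → L
n=1: no move → L
n=2: no move → L
n=3: no move → L
n=4: no move → L
n=5: no move → L
n=6: no move → L
n=7: can move to 0, which is L ⇒ W
n=8: can move to 1, which is L ⇒ W
n=9: can move to 2, which is L ⇒ W
n=10: can move to 3, which is L ⇒ W
n=11: can move to 4, which is L ⇒ W
n=12: can move to 5, which is L ⇒ W
n=13: can move to 6, which is L ⇒ W
n=14: can move to 6, which is L ⇒ W
n=15: moves to 8(W), 7(W); every one is W ⇒ L
n=16: moves to 9(W), 8(W); every one is W ⇒ L
n=17: moves to 10(W), 9(W); every one is W ⇒ L
n=18: moves to 11(W), 10(W); every one is W ⇒ L
n=19: moves to 12(W), 11(W); every one is W ⇒ L
n=20: moves to 13(W), 12(W); every one is W ⇒ L
n=21: moves to 14(W), 13(W); every one is W ⇒ L
n=22: can move to 15, which is L ⇒ W
n=23: can move to 16, which is L ⇒ W
n=24: can move to 17, which is L ⇒ W
n=25: can move to 18, which is L ⇒ W
n=26: can move to 19, which is L ⇒ W
n=27: can move to 20, which is L ⇒ W
n=28: can move to 21, which is L ⇒ W
n=29: can move to 21, which is L ⇒ W
n=30: moves to 23(W), 22(W); every one is W ⇒ L
n=31: moves to 24(W), 23(W); every one is W ⇒ L
n=32: moves to 25(W), 24(W); every one is W ⇒ L
n=33: moves to 26(W), 25(W); every one is W ⇒ L
n=34: moves to 27(W), 26(W); every one is W ⇒ L
n=35: moves to 28(W), 27(W); every one is W ⇒ L
n=36: moves to 29(W), 28(W); every one is W ⇒ L
n=37: can move to 30, which is L ⇒ W
n=38: can move to 31, which is L ⇒ W
n=39: can move to 32, which is L ⇒ W
From 39, the L positions reachable in one move are: 32, 31. Any move reaching one of these is winning.

Remove 7, leaving 32.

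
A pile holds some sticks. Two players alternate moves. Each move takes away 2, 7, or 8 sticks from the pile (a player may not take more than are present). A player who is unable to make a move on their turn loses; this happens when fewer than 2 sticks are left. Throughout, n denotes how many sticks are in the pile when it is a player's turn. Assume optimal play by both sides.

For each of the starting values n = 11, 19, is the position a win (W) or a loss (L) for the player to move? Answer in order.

Use the standard recursion: the mover loses at a terminal position; elsewhere, the mover wins exactly when some move hands the opponent an L position.
n=0: no move → L
n=1: no move → L
n=2: reaches L-position 0 → W
n=3: reaches L-position 1 → W
n=4: only reaches 2(W), which is W → L
n=5: only reaches 3(W), which is W → L
n=6: reaches L-position 4 → W
n=7: reaches L-position 5 → W
n=8: reaches L-position 1 → W
n=9: reaches L-position 1 → W
n=10: only reaches 8(W), 3(W), 2(W), all W → L
n=11: reaches L-position 4 → W
n=12: reaches L-position 10 → W
n=13: reaches L-position 5 → W
n=14: only reaches 12(W), 7(W), 6(W), all W → L
n=15: only reaches 13(W), 8(W), 7(W), all W → L
n=16: reaches L-position 14 → W
n=17: reaches L-position 15 → W
n=18: reaches L-position 10 → W
n=19: only reaches 17(W), 12(W), 11(W), all W → L

11: W, 19: L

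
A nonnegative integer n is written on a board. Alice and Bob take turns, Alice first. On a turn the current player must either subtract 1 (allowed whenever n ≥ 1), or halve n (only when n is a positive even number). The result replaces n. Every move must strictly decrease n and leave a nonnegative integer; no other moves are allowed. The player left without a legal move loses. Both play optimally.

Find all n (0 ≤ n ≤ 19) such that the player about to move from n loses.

Label each position W (a win for the player to move) or L (a loss). A position with no legal move is L; any other position is W exactly when some move reaches an L, and L when every move reaches a W.
n=0: no move → L
n=1: reaches L-position 0 → W
n=2: only reaches 1(W), which is W → L
n=3: reaches L-position 2 → W
n=4: reaches L-position 2 → W
n=5: only reaches 4(W), which is W → L
n=6: reaches L-position 5 → W
n=7: only reaches 6(W), which is W → L
n=8: reaches L-position 7 → W
n=9: only reaches 8(W), which is W → L
n=10: reaches L-position 5 → W
n=11: only reaches 10(W), which is W → L
n=12: reaches L-position 11 → W
n=13: only reaches 12(W), which is W → L
n=14: reaches L-position 7 → W
n=15: only reaches 14(W), which is W → L
n=16: reaches L-position 15 → W
n=17: only reaches 16(W), which is W → L
n=18: reaches L-position 9 → W
n=19: only reaches 18(W), which is W → L
The losing starting values of n are exactly the entries labelled L in this table (10 of them).

0, 2, 5, 7, 9, 11, 13, 15, 17, 19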